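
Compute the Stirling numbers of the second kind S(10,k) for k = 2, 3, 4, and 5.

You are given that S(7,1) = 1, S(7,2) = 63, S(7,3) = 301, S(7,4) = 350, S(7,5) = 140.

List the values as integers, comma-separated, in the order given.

i=8: T(8,1)=0+1·1=1 | T(8,2)=1+2·63=127 | T(8,3)=63+3·301=966 | T(8,4)=301+4·350=1701 | T(8,5)=350+5·140=1050
i=9: T(9,1)=0+1·1=1 | T(9,2)=1+2·127=255 | T(9,3)=127+3·966=3025 | T(9,4)=966+4·1701=7770 | T(9,5)=1701+5·1050=6951
i=10: T(10,2)=1+2·255=511 | T(10,3)=255+3·3025=9330 | T(10,4)=3025+4·7770=34105 | T(10,5)=7770+5·6951=42525
Read S(10,2) = 511, S(10,3) = 9330, S(10,4) = 34105, S(10,5) = 42525.

511, 9330, 34105, 42525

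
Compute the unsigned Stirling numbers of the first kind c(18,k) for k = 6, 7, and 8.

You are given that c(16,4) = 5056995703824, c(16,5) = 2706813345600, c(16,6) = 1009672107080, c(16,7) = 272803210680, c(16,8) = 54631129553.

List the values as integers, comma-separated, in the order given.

r17: T_17,5=16×2706813345600+5056995703824=48366009233424; T_17,6=16×1009672107080+2706813345600=18861567058880; T_17,7=16×272803210680+1009672107080=5374523477960; T_17,8=16×54631129553+272803210680=1146901283528
r18: T_18,6=17×18861567058880+48366009233424=369012649234384; T_18,7=17×5374523477960+18861567058880=110228466184200; T_18,8=17×1146901283528+5374523477960=24871845297936
Read c(18,6) = 369012649234384, c(18,7) = 110228466184200, c(18,8) = 24871845297936.

369012649234384, 110228466184200, 24871845297936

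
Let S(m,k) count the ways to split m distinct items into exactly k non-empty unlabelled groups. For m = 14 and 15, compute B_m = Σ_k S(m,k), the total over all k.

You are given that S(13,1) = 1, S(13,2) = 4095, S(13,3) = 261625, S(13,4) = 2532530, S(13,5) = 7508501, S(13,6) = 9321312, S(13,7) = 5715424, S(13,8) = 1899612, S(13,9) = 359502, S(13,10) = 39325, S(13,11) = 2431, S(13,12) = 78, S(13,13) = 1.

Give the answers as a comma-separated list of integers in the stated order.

row 14: T[14][1]=1·1+0=1  T[14][2]=2·4095+1=8191  T[14][3]=3·261625+4095=788970  T[14][4]=4·2532530+261625=10391745  T[14][5]=5·7508501+2532530=40075035  T[14][6]=6·9321312+7508501=63436373  T[14][7]=7·5715424+9321312=49329280  T[14][8]=8·1899612+5715424=20912320  T[14][9]=9·359502+1899612=5135130  T[14][10]=10·39325+359502=752752  T[14][11]=11·2431+39325=66066  T[14][12]=12·78+2431=3367  T[14][13]=13·1+78=91  T[14][14]=14·0+1=1
row 15: T[15][1]=1·1+0=1  T[15][2]=2·8191+1=16383  T[15][3]=3·788970+8191=2375101  T[15][4]=4·10391745+788970=42355950  T[15][5]=5·40075035+10391745=210766920  T[15][6]=6·63436373+40075035=420693273  T[15][7]=7·49329280+63436373=408741333  T[15][8]=8·20912320+49329280=216627840  T[15][9]=9·5135130+20912320=67128490  T[15][10]=10·752752+5135130=12662650  T[15][11]=11·66066+752752=1479478  T[15][12]=12·3367+66066=106470  T[15][13]=13·91+3367=4550  T[15][14]=14·1+91=105  T[15][15]=15·0+1=1
B_14 = ΣS(14,k) = 1+8191+788970+10391745+40075035+63436373+49329280+20912320+5135130+752752+66066+3367+91+1 = 190899322
B_15 = ΣS(15,k) = 1+16383+2375101+42355950+210766920+420693273+408741333+216627840+67128490+12662650+1479478+106470+4550+105+1 = 1382958545

190899322, 1382958545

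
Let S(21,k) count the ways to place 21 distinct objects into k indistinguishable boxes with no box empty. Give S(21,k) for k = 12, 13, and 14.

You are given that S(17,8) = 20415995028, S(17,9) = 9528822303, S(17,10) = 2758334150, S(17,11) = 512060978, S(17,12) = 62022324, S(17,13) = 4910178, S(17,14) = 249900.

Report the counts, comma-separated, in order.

6833042030178, 1204909218331, 149304004500

@18  (18,9):9528822303·9+20415995028→106175395755, (18,10):2758334150·10+9528822303→37112163803, (18,11):512060978·11+2758334150→8391004908, (18,12):62022324·12+512060978→1256328866, (18,13):4910178·13+62022324→125854638, (18,14):249900·14+4910178→8408778
@19  (19,10):37112163803·10+106175395755→477297033785, (19,11):8391004908·11+37112163803→129413217791, (19,12):1256328866·12+8391004908→23466951300, (19,13):125854638·13+1256328866→2892439160, (19,14):8408778·14+125854638→243577530
@20  (20,11):129413217791·11+477297033785→1900842429486, (20,12):23466951300·12+129413217791→411016633391, (20,13):2892439160·13+23466951300→61068660380, (20,14):243577530·14+2892439160→6302524580
@21  (21,12):411016633391·12+1900842429486→6833042030178, (21,13):61068660380·13+411016633391→1204909218331, (21,14):6302524580·14+61068660380→149304004500
Read S(21,12) = 6833042030178, S(21,13) = 1204909218331, S(21,14) = 149304004500.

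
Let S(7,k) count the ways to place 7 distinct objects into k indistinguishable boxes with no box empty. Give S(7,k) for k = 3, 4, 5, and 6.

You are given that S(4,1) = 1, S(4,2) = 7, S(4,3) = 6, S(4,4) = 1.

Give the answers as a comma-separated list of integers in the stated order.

301, 350, 140, 21

r5: T_5,1=1×1+0=1; T_5,2=2×7+1=15; T_5,3=3×6+7=25; T_5,4=4×1+6=10; T_5,5=5×0+1=1
r6: T_6,2=2×15+1=31; T_6,3=3×25+15=90; T_6,4=4×10+25=65; T_6,5=5×1+10=15; T_6,6=6×0+1=1
r7: T_7,3=3×90+31=301; T_7,4=4×65+90=350; T_7,5=5×15+65=140; T_7,6=6×1+15=21
Read S(7,3) = 301, S(7,4) = 350, S(7,5) = 140, S(7,6) = 21.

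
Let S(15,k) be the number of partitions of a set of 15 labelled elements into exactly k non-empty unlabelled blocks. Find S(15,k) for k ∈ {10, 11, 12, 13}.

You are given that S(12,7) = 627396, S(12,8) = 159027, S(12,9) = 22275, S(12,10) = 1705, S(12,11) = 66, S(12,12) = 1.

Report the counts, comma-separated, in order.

row 13: T[13][8]=8·159027+627396=1899612  T[13][9]=9·22275+159027=359502  T[13][10]=10·1705+22275=39325  T[13][11]=11·66+1705=2431  T[13][12]=12·1+66=78  T[13][13]=13·0+1=1
row 14: T[14][9]=9·359502+1899612=5135130  T[14][10]=10·39325+359502=752752  T[14][11]=11·2431+39325=66066  T[14][12]=12·78+2431=3367  T[14][13]=13·1+78=91
row 15: T[15][10]=10·752752+5135130=12662650  T[15][11]=11·66066+752752=1479478  T[15][12]=12·3367+66066=106470  T[15][13]=13·91+3367=4550
Read S(15,10) = 12662650, S(15,11) = 1479478, S(15,12) = 106470, S(15,13) = 4550.

12662650, 1479478, 106470, 4550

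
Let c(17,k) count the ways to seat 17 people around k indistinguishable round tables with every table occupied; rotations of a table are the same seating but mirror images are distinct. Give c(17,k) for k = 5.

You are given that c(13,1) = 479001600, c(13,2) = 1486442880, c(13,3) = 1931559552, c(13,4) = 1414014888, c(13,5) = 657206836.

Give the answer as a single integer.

i=14: T(14,2)=479001600+13·1486442880=19802759040 | T(14,3)=1486442880+13·1931559552=26596717056 | T(14,4)=1931559552+13·1414014888=20313753096 | T(14,5)=1414014888+13·657206836=9957703756
i=15: T(15,3)=19802759040+14·26596717056=392156797824 | T(15,4)=26596717056+14·20313753096=310989260400 | T(15,5)=20313753096+14·9957703756=159721605680
i=16: T(16,4)=392156797824+15·310989260400=5056995703824 | T(16,5)=310989260400+15·159721605680=2706813345600
i=17: T(17,5)=5056995703824+16·2706813345600=48366009233424
Read c(17,5) = 48366009233424.

48366009233424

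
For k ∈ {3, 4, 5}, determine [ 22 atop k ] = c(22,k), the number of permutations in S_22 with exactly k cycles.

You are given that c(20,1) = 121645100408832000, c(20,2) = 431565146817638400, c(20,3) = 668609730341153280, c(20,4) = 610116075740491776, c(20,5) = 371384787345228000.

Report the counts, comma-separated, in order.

298631902863216384000, 284093315901811468800, 181664979520697076096

@21  (21,2):431565146817638400·20+121645100408832000→8752948036761600000, (21,3):668609730341153280·20+431565146817638400→13803759753640704000, (21,4):610116075740491776·20+668609730341153280→12870931245150988800, (21,5):371384787345228000·20+610116075740491776→8037811822645051776
@22  (22,3):13803759753640704000·21+8752948036761600000→298631902863216384000, (22,4):12870931245150988800·21+13803759753640704000→284093315901811468800, (22,5):8037811822645051776·21+12870931245150988800→181664979520697076096
Read c(22,3) = 298631902863216384000, c(22,4) = 284093315901811468800, c(22,5) = 181664979520697076096.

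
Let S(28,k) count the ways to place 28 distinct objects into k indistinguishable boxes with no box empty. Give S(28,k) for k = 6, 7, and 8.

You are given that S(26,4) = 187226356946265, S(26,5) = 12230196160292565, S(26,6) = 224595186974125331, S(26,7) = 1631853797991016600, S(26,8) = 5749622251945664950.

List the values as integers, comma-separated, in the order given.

8220146115188676396, 82892803728383735268, 392678226281361931131

i=27: T(27,5)=187226356946265+5·12230196160292565=61338207158409090 | T(27,6)=12230196160292565+6·224595186974125331=1359801318005044551 | T(27,7)=224595186974125331+7·1631853797991016600=11647571772911241531 | T(27,8)=1631853797991016600+8·5749622251945664950=47628831813556336200
i=28: T(28,6)=61338207158409090+6·1359801318005044551=8220146115188676396 | T(28,7)=1359801318005044551+7·11647571772911241531=82892803728383735268 | T(28,8)=11647571772911241531+8·47628831813556336200=392678226281361931131
Read S(28,6) = 8220146115188676396, S(28,7) = 82892803728383735268, S(28,8) = 392678226281361931131.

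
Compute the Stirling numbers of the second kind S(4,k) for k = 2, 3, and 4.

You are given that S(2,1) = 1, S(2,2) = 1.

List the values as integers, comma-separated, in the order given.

@3  (3,1):1·1+0→1, (3,2):1·2+1→3, (3,3):0·3+1→1
@4  (4,2):3·2+1→7, (4,3):1·3+3→6, (4,4):0·4+1→1
Read S(4,2) = 7, S(4,3) = 6, S(4,4) = 1.

7, 6, 1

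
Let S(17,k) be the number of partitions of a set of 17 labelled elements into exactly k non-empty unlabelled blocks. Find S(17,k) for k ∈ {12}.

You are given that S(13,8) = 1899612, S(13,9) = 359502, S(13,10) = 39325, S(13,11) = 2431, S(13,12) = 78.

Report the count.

62022324

[14] T[14,9]:9*359502+1899612=5135130 · T[14,10]:10*39325+359502=752752 · T[14,11]:11*2431+39325=66066 · T[14,12]:12*78+2431=3367
[15] T[15,10]:10*752752+5135130=12662650 · T[15,11]:11*66066+752752=1479478 · T[15,12]:12*3367+66066=106470
[16] T[16,11]:11*1479478+12662650=28936908 · T[16,12]:12*106470+1479478=2757118
[17] T[17,12]:12*2757118+28936908=62022324
Read S(17,12) = 62022324.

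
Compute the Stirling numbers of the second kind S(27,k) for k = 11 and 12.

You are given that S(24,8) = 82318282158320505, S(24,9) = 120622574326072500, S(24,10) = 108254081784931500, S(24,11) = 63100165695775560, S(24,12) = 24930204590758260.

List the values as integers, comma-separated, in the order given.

123519417123830092365, 71823166587281982600

r25: T_25,9=9×120622574326072500+82318282158320505=1167921451092973005; T_25,10=10×108254081784931500+120622574326072500=1203163392175387500; T_25,11=11×63100165695775560+108254081784931500=802355904438462660; T_25,12=12×24930204590758260+63100165695775560=362262620784874680
r26: T_26,10=10×1203163392175387500+1167921451092973005=13199555372846848005; T_26,11=11×802355904438462660+1203163392175387500=10029078340998476760; T_26,12=12×362262620784874680+802355904438462660=5149507353856958820
r27: T_27,11=11×10029078340998476760+13199555372846848005=123519417123830092365; T_27,12=12×5149507353856958820+10029078340998476760=71823166587281982600
Read S(27,11) = 123519417123830092365, S(27,12) = 71823166587281982600.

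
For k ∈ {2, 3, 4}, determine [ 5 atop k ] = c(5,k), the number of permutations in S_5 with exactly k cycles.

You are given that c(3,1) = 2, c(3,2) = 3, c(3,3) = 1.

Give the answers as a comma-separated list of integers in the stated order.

row 4: T[4][1]=3·2+0=6  T[4][2]=3·3+2=11  T[4][3]=3·1+3=6  T[4][4]=3·0+1=1
row 5: T[5][2]=4·11+6=50  T[5][3]=4·6+11=35  T[5][4]=4·1+6=10
Read c(5,2) = 50, c(5,3) = 35, c(5,4) = 10.

50, 35, 10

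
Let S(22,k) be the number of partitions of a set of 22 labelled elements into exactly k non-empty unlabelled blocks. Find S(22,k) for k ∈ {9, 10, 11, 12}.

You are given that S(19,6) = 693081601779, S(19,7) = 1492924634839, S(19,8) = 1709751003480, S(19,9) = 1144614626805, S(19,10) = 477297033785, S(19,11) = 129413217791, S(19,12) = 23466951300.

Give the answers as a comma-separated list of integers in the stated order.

i=20: T(20,7)=693081601779+7·1492924634839=11143554045652 | T(20,8)=1492924634839+8·1709751003480=15170932662679 | T(20,9)=1709751003480+9·1144614626805=12011282644725 | T(20,10)=1144614626805+10·477297033785=5917584964655 | T(20,11)=477297033785+11·129413217791=1900842429486 | T(20,12)=129413217791+12·23466951300=411016633391
i=21: T(21,8)=11143554045652+8·15170932662679=132511015347084 | T(21,9)=15170932662679+9·12011282644725=123272476465204 | T(21,10)=12011282644725+10·5917584964655=71187132291275 | T(21,11)=5917584964655+11·1900842429486=26826851689001 | T(21,12)=1900842429486+12·411016633391=6833042030178
i=22: T(22,9)=132511015347084+9·123272476465204=1241963303533920 | T(22,10)=123272476465204+10·71187132291275=835143799377954 | T(22,11)=71187132291275+11·26826851689001=366282500870286 | T(22,12)=26826851689001+12·6833042030178=108823356051137
Read S(22,9) = 1241963303533920, S(22,10) = 835143799377954, S(22,11) = 366282500870286, S(22,12) = 108823356051137.

1241963303533920, 835143799377954, 366282500870286, 108823356051137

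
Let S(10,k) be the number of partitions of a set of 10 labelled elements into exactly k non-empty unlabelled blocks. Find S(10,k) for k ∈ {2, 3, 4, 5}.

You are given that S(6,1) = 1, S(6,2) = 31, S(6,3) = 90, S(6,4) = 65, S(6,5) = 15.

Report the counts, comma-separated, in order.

511, 9330, 34105, 42525

[7] T[7,1]:1*1+0=1 · T[7,2]:2*31+1=63 · T[7,3]:3*90+31=301 · T[7,4]:4*65+90=350 · T[7,5]:5*15+65=140
[8] T[8,1]:1*1+0=1 · T[8,2]:2*63+1=127 · T[8,3]:3*301+63=966 · T[8,4]:4*350+301=1701 · T[8,5]:5*140+350=1050
[9] T[9,1]:1*1+0=1 · T[9,2]:2*127+1=255 · T[9,3]:3*966+127=3025 · T[9,4]:4*1701+966=7770 · T[9,5]:5*1050+1701=6951
[10] T[10,2]:2*255+1=511 · T[10,3]:3*3025+255=9330 · T[10,4]:4*7770+3025=34105 · T[10,5]:5*6951+7770=42525
Read S(10,2) = 511, S(10,3) = 9330, S(10,4) = 34105, S(10,5) = 42525.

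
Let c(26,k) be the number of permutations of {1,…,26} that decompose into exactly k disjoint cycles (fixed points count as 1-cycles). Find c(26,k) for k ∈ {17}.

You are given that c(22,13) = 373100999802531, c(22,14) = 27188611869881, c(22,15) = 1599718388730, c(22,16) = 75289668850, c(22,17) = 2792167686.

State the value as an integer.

@23  (23,14):27188611869881·22+373100999802531→971250460939913, (23,15):1599718388730·22+27188611869881→62382416421941, (23,16):75289668850·22+1599718388730→3256091103430, (23,17):2792167686·22+75289668850→136717357942
@24  (24,15):62382416421941·23+971250460939913→2406046038644556, (24,16):3256091103430·23+62382416421941→137272511800831, (24,17):136717357942·23+3256091103430→6400590336096
@25  (25,16):137272511800831·24+2406046038644556→5700586321864500, (25,17):6400590336096·24+137272511800831→290886679867135
@26  (26,17):290886679867135·25+5700586321864500→12972753318542875
Read c(26,17) = 12972753318542875.

12972753318542875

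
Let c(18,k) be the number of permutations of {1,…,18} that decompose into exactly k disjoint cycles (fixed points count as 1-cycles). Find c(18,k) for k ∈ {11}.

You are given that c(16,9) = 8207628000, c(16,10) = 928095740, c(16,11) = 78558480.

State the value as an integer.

[17] T[17,10]:16*928095740+8207628000=23057159840 · T[17,11]:16*78558480+928095740=2185031420
[18] T[18,11]:17*2185031420+23057159840=60202693980
Read c(18,11) = 60202693980.

60202693980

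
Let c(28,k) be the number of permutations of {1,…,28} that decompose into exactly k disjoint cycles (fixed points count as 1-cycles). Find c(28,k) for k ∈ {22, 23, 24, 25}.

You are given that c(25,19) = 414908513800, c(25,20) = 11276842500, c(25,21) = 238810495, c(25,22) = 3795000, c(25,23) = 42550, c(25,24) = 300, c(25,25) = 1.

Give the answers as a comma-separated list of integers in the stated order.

1845173352165, 38343278610, 626334345, 7739550

[26] T[26,20]:25*11276842500+414908513800=696829576300 · T[26,21]:25*238810495+11276842500=17247104875 · T[26,22]:25*3795000+238810495=333685495 · T[26,23]:25*42550+3795000=4858750 · T[26,24]:25*300+42550=50050 · T[26,25]:25*1+300=325
[27] T[27,21]:26*17247104875+696829576300=1145254303050 · T[27,22]:26*333685495+17247104875=25922927745 · T[27,23]:26*4858750+333685495=460012995 · T[27,24]:26*50050+4858750=6160050 · T[27,25]:26*325+50050=58500
[28] T[28,22]:27*25922927745+1145254303050=1845173352165 · T[28,23]:27*460012995+25922927745=38343278610 · T[28,24]:27*6160050+460012995=626334345 · T[28,25]:27*58500+6160050=7739550
Read c(28,22) = 1845173352165, c(28,23) = 38343278610, c(28,24) = 626334345, c(28,25) = 7739550.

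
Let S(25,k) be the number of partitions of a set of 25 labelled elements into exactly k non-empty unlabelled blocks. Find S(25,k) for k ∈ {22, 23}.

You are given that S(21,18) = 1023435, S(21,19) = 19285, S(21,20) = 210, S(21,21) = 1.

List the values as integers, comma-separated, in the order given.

3200450, 40250

@22  (22,19):19285·19+1023435→1389850, (22,20):210·20+19285→23485, (22,21):1·21+210→231, (22,22):0·22+1→1
@23  (23,20):23485·20+1389850→1859550, (23,21):231·21+23485→28336, (23,22):1·22+231→253, (23,23):0·23+1→1
@24  (24,21):28336·21+1859550→2454606, (24,22):253·22+28336→33902, (24,23):1·23+253→276
@25  (25,22):33902·22+2454606→3200450, (25,23):276·23+33902→40250
Read S(25,22) = 3200450, S(25,23) = 40250.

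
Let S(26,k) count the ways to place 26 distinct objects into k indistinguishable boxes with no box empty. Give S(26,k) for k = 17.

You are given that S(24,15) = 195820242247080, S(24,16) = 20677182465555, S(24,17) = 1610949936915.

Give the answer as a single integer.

1343731795378830

row 25: T[25][16]=16·20677182465555+195820242247080=526655161695960  T[25][17]=17·1610949936915+20677182465555=48063331393110
row 26: T[26][17]=17·48063331393110+526655161695960=1343731795378830
Read S(26,17) = 1343731795378830.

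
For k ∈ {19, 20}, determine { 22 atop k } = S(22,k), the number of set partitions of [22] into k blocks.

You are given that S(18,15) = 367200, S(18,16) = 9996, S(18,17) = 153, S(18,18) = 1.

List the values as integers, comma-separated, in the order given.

i=19: T(19,16)=367200+16·9996=527136 | T(19,17)=9996+17·153=12597 | T(19,18)=153+18·1=171 | T(19,19)=1+19·0=1
i=20: T(20,17)=527136+17·12597=741285 | T(20,18)=12597+18·171=15675 | T(20,19)=171+19·1=190 | T(20,20)=1+20·0=1
i=21: T(21,18)=741285+18·15675=1023435 | T(21,19)=15675+19·190=19285 | T(21,20)=190+20·1=210
i=22: T(22,19)=1023435+19·19285=1389850 | T(22,20)=19285+20·210=23485
Read S(22,19) = 1389850, S(22,20) = 23485.

1389850, 23485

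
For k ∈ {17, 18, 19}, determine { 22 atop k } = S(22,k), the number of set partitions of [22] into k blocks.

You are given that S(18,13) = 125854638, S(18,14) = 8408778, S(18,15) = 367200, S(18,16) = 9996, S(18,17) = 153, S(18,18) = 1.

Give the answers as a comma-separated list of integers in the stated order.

1404142047, 53374629, 1389850

r19: T_19,14=14×8408778+125854638=243577530; T_19,15=15×367200+8408778=13916778; T_19,16=16×9996+367200=527136; T_19,17=17×153+9996=12597; T_19,18=18×1+153=171; T_19,19=19×0+1=1
r20: T_20,15=15×13916778+243577530=452329200; T_20,16=16×527136+13916778=22350954; T_20,17=17×12597+527136=741285; T_20,18=18×171+12597=15675; T_20,19=19×1+171=190
r21: T_21,16=16×22350954+452329200=809944464; T_21,17=17×741285+22350954=34952799; T_21,18=18×15675+741285=1023435; T_21,19=19×190+15675=19285
r22: T_22,17=17×34952799+809944464=1404142047; T_22,18=18×1023435+34952799=53374629; T_22,19=19×19285+1023435=1389850
Read S(22,17) = 1404142047, S(22,18) = 53374629, S(22,19) = 1389850.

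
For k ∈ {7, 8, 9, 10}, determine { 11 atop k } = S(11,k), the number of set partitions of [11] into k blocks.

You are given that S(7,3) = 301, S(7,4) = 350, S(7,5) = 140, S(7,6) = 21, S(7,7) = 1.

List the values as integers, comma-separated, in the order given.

63987, 11880, 1155, 55

@8  (8,4):350·4+301→1701, (8,5):140·5+350→1050, (8,6):21·6+140→266, (8,7):1·7+21→28, (8,8):0·8+1→1
@9  (9,5):1050·5+1701→6951, (9,6):266·6+1050→2646, (9,7):28·7+266→462, (9,8):1·8+28→36, (9,9):0·9+1→1
@10  (10,6):2646·6+6951→22827, (10,7):462·7+2646→5880, (10,8):36·8+462→750, (10,9):1·9+36→45, (10,10):0·10+1→1
@11  (11,7):5880·7+22827→63987, (11,8):750·8+5880→11880, (11,9):45·9+750→1155, (11,10):1·10+45→55
Read S(11,7) = 63987, S(11,8) = 11880, S(11,9) = 1155, S(11,10) = 55.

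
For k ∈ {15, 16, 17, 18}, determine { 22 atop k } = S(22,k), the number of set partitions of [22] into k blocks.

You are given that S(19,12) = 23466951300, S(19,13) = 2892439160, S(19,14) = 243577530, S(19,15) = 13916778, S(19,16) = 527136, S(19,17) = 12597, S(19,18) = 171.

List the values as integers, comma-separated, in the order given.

[20] T[20,13]:13*2892439160+23466951300=61068660380 · T[20,14]:14*243577530+2892439160=6302524580 · T[20,15]:15*13916778+243577530=452329200 · T[20,16]:16*527136+13916778=22350954 · T[20,17]:17*12597+527136=741285 · T[20,18]:18*171+12597=15675
[21] T[21,14]:14*6302524580+61068660380=149304004500 · T[21,15]:15*452329200+6302524580=13087462580 · T[21,16]:16*22350954+452329200=809944464 · T[21,17]:17*741285+22350954=34952799 · T[21,18]:18*15675+741285=1023435
[22] T[22,15]:15*13087462580+149304004500=345615943200 · T[22,16]:16*809944464+13087462580=26046574004 · T[22,17]:17*34952799+809944464=1404142047 · T[22,18]:18*1023435+34952799=53374629
Read S(22,15) = 345615943200, S(22,16) = 26046574004, S(22,17) = 1404142047, S(22,18) = 53374629.

345615943200, 26046574004, 1404142047, 53374629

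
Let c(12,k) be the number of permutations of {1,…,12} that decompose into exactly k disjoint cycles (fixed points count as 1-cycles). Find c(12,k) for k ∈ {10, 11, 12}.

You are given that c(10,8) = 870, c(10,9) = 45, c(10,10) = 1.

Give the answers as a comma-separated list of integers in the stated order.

1925, 66, 1

row 11: T[11][9]=10·45+870=1320  T[11][10]=10·1+45=55  T[11][11]=10·0+1=1
row 12: T[12][10]=11·55+1320=1925  T[12][11]=11·1+55=66  T[12][12]=11·0+1=1
Read c(12,10) = 1925, c(12,11) = 66, c(12,12) = 1.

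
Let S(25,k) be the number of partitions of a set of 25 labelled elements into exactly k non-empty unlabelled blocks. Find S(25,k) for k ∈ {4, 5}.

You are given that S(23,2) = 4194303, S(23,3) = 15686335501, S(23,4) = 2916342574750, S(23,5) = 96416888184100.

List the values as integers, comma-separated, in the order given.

@24  (24,3):15686335501·3+4194303→47063200806, (24,4):2916342574750·4+15686335501→11681056634501, (24,5):96416888184100·5+2916342574750→485000783495250
@25  (25,4):11681056634501·4+47063200806→46771289738810, (25,5):485000783495250·5+11681056634501→2436684974110751
Read S(25,4) = 46771289738810, S(25,5) = 2436684974110751.

46771289738810, 2436684974110751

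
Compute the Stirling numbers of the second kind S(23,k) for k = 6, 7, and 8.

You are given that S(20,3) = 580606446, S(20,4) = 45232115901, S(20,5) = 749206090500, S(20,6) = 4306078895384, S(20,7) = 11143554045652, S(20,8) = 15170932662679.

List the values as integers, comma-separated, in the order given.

@21  (21,4):45232115901·4+580606446→181509070050, (21,5):749206090500·5+45232115901→3791262568401, (21,6):4306078895384·6+749206090500→26585679462804, (21,7):11143554045652·7+4306078895384→82310957214948, (21,8):15170932662679·8+11143554045652→132511015347084
@22  (22,5):3791262568401·5+181509070050→19137821912055, (22,6):26585679462804·6+3791262568401→163305339345225, (22,7):82310957214948·7+26585679462804→602762379967440, (22,8):132511015347084·8+82310957214948→1142399079991620
@23  (23,6):163305339345225·6+19137821912055→998969857983405, (23,7):602762379967440·7+163305339345225→4382641999117305, (23,8):1142399079991620·8+602762379967440→9741955019900400
Read S(23,6) = 998969857983405, S(23,7) = 4382641999117305, S(23,8) = 9741955019900400.

998969857983405, 4382641999117305, 9741955019900400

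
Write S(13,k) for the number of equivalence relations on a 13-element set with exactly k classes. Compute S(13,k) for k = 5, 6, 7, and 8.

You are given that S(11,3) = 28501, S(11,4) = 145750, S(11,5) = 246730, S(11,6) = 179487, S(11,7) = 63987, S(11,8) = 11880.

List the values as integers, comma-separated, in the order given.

[12] T[12,4]:4*145750+28501=611501 · T[12,5]:5*246730+145750=1379400 · T[12,6]:6*179487+246730=1323652 · T[12,7]:7*63987+179487=627396 · T[12,8]:8*11880+63987=159027
[13] T[13,5]:5*1379400+611501=7508501 · T[13,6]:6*1323652+1379400=9321312 · T[13,7]:7*627396+1323652=5715424 · T[13,8]:8*159027+627396=1899612
Read S(13,5) = 7508501, S(13,6) = 9321312, S(13,7) = 5715424, S(13,8) = 1899612.

7508501, 9321312, 5715424, 1899612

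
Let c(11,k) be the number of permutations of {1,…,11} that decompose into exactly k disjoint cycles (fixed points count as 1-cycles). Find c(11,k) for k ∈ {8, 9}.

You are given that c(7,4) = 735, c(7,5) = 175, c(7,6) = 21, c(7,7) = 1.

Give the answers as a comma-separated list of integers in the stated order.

18150, 1320

[8] T[8,5]:7*175+735=1960 · T[8,6]:7*21+175=322 · T[8,7]:7*1+21=28 · T[8,8]:7*0+1=1
[9] T[9,6]:8*322+1960=4536 · T[9,7]:8*28+322=546 · T[9,8]:8*1+28=36 · T[9,9]:8*0+1=1
[10] T[10,7]:9*546+4536=9450 · T[10,8]:9*36+546=870 · T[10,9]:9*1+36=45
[11] T[11,8]:10*870+9450=18150 · T[11,9]:10*45+870=1320
Read c(11,8) = 18150, c(11,9) = 1320.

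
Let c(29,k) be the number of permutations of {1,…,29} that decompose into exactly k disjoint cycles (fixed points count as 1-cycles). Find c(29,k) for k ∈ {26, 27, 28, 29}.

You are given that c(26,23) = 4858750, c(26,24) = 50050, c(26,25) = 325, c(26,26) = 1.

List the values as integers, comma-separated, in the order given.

9642906, 78561, 406, 1

i=27: T(27,24)=4858750+26·50050=6160050 | T(27,25)=50050+26·325=58500 | T(27,26)=325+26·1=351 | T(27,27)=1+26·0=1
i=28: T(28,25)=6160050+27·58500=7739550 | T(28,26)=58500+27·351=67977 | T(28,27)=351+27·1=378 | T(28,28)=1+27·0=1
i=29: T(29,26)=7739550+28·67977=9642906 | T(29,27)=67977+28·378=78561 | T(29,28)=378+28·1=406 | T(29,29)=1+28·0=1
Read c(29,26) = 9642906, c(29,27) = 78561, c(29,28) = 406, c(29,29) = 1.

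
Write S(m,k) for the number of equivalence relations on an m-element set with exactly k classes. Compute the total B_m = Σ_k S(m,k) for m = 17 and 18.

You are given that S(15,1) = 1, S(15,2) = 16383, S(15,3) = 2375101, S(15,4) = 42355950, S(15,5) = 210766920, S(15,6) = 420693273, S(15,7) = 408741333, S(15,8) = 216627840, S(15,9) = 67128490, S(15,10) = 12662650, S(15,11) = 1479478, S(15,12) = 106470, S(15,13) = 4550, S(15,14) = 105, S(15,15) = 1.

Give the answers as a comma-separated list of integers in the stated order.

i=16: T(16,1)=0+1·1=1 | T(16,2)=1+2·16383=32767 | T(16,3)=16383+3·2375101=7141686 | T(16,4)=2375101+4·42355950=171798901 | T(16,5)=42355950+5·210766920=1096190550 | T(16,6)=210766920+6·420693273=2734926558 | T(16,7)=420693273+7·408741333=3281882604 | T(16,8)=408741333+8·216627840=2141764053 | T(16,9)=216627840+9·67128490=820784250 | T(16,10)=67128490+10·12662650=193754990 | T(16,11)=12662650+11·1479478=28936908 | T(16,12)=1479478+12·106470=2757118 | T(16,13)=106470+13·4550=165620 | T(16,14)=4550+14·105=6020 | T(16,15)=105+15·1=120 | T(16,16)=1+16·0=1
i=17: T(17,1)=0+1·1=1 | T(17,2)=1+2·32767=65535 | T(17,3)=32767+3·7141686=21457825 | T(17,4)=7141686+4·171798901=694337290 | T(17,5)=171798901+5·1096190550=5652751651 | T(17,6)=1096190550+6·2734926558=17505749898 | T(17,7)=2734926558+7·3281882604=25708104786 | T(17,8)=3281882604+8·2141764053=20415995028 | T(17,9)=2141764053+9·820784250=9528822303 | T(17,10)=820784250+10·193754990=2758334150 | T(17,11)=193754990+11·28936908=512060978 | T(17,12)=28936908+12·2757118=62022324 | T(17,13)=2757118+13·165620=4910178 | T(17,14)=165620+14·6020=249900 | T(17,15)=6020+15·120=7820 | T(17,16)=120+16·1=136 | T(17,17)=1+17·0=1
i=18: T(18,1)=0+1·1=1 | T(18,2)=1+2·65535=131071 | T(18,3)=65535+3·21457825=64439010 | T(18,4)=21457825+4·694337290=2798806985 | T(18,5)=694337290+5·5652751651=28958095545 | T(18,6)=5652751651+6·17505749898=110687251039 | T(18,7)=17505749898+7·25708104786=197462483400 | T(18,8)=25708104786+8·20415995028=189036065010 | T(18,9)=20415995028+9·9528822303=106175395755 | T(18,10)=9528822303+10·2758334150=37112163803 | T(18,11)=2758334150+11·512060978=8391004908 | T(18,12)=512060978+12·62022324=1256328866 | T(18,13)=62022324+13·4910178=125854638 | T(18,14)=4910178+14·249900=8408778 | T(18,15)=249900+15·7820=367200 | T(18,16)=7820+16·136=9996 | T(18,17)=136+17·1=153 | T(18,18)=1+18·0=1
B_17 = ΣS(17,k) = 1+65535+21457825+694337290+5652751651+17505749898+25708104786+20415995028+9528822303+2758334150+512060978+62022324+4910178+249900+7820+136+1 = 82864869804
B_18 = ΣS(18,k) = 1+131071+64439010+2798806985+28958095545+110687251039+197462483400+189036065010+106175395755+37112163803+8391004908+1256328866+125854638+8408778+367200+9996+153+1 = 682076806159

82864869804, 682076806159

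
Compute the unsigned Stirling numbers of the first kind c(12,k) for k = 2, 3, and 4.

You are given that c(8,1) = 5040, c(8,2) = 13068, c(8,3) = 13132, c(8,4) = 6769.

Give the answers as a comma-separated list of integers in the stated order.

r9: T_9,1=8×5040+0=40320; T_9,2=8×13068+5040=109584; T_9,3=8×13132+13068=118124; T_9,4=8×6769+13132=67284
r10: T_10,1=9×40320+0=362880; T_10,2=9×109584+40320=1026576; T_10,3=9×118124+109584=1172700; T_10,4=9×67284+118124=723680
r11: T_11,1=10×362880+0=3628800; T_11,2=10×1026576+362880=10628640; T_11,3=10×1172700+1026576=12753576; T_11,4=10×723680+1172700=8409500
r12: T_12,2=11×10628640+3628800=120543840; T_12,3=11×12753576+10628640=150917976; T_12,4=11×8409500+12753576=105258076
Read c(12,2) = 120543840, c(12,3) = 150917976, c(12,4) = 105258076.

120543840, 150917976, 105258076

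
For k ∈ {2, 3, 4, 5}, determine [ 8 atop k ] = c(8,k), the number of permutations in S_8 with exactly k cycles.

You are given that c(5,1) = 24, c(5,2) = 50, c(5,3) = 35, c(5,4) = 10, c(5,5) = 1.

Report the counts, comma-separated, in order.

13068, 13132, 6769, 1960

row 6: T[6][1]=5·24+0=120  T[6][2]=5·50+24=274  T[6][3]=5·35+50=225  T[6][4]=5·10+35=85  T[6][5]=5·1+10=15
row 7: T[7][1]=6·120+0=720  T[7][2]=6·274+120=1764  T[7][3]=6·225+274=1624  T[7][4]=6·85+225=735  T[7][5]=6·15+85=175
row 8: T[8][2]=7·1764+720=13068  T[8][3]=7·1624+1764=13132  T[8][4]=7·735+1624=6769  T[8][5]=7·175+735=1960
Read c(8,2) = 13068, c(8,3) = 13132, c(8,4) = 6769, c(8,5) = 1960.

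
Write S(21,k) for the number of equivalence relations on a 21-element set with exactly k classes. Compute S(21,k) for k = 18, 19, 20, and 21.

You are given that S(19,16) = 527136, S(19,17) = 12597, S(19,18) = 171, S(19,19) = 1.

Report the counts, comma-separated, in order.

1023435, 19285, 210, 1

i=20: T(20,17)=527136+17·12597=741285 | T(20,18)=12597+18·171=15675 | T(20,19)=171+19·1=190 | T(20,20)=1+20·0=1
i=21: T(21,18)=741285+18·15675=1023435 | T(21,19)=15675+19·190=19285 | T(21,20)=190+20·1=210 | T(21,21)=1+21·0=1
Read S(21,18) = 1023435, S(21,19) = 19285, S(21,20) = 210, S(21,21) = 1.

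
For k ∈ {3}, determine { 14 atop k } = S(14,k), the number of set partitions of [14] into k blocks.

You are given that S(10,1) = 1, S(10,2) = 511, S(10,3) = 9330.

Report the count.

@11  (11,1):1·1+0→1, (11,2):511·2+1→1023, (11,3):9330·3+511→28501
@12  (12,1):1·1+0→1, (12,2):1023·2+1→2047, (12,3):28501·3+1023→86526
@13  (13,2):2047·2+1→4095, (13,3):86526·3+2047→261625
@14  (14,3):261625·3+4095→788970
Read S(14,3) = 788970.

788970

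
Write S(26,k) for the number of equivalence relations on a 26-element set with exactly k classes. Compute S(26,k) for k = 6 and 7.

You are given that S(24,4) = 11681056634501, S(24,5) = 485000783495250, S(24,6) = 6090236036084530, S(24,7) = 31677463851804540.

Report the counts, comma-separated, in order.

@25  (25,5):485000783495250·5+11681056634501→2436684974110751, (25,6):6090236036084530·6+485000783495250→37026417000002430, (25,7):31677463851804540·7+6090236036084530→227832482998716310
@26  (26,6):37026417000002430·6+2436684974110751→224595186974125331, (26,7):227832482998716310·7+37026417000002430→1631853797991016600
Read S(26,6) = 224595186974125331, S(26,7) = 1631853797991016600.

224595186974125331, 1631853797991016600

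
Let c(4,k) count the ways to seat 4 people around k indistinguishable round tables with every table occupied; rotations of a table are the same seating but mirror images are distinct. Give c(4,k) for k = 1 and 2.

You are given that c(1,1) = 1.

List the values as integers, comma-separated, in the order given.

r2: T_2,1=1×1+0=1; T_2,2=1×0+1=1
r3: T_3,1=2×1+0=2; T_3,2=2×1+1=3
r4: T_4,1=3×2+0=6; T_4,2=3×3+2=11
Read c(4,1) = 6, c(4,2) = 11.

6, 11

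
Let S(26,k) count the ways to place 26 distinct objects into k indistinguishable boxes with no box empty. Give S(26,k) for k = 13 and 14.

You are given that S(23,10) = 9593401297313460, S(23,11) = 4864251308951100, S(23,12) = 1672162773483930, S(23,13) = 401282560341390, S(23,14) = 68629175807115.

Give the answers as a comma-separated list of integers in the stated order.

1850568574253550060, 477898618396288260

row 24: T[24][11]=11·4864251308951100+9593401297313460=63100165695775560  T[24][12]=12·1672162773483930+4864251308951100=24930204590758260  T[24][13]=13·401282560341390+1672162773483930=6888836057922000  T[24][14]=14·68629175807115+401282560341390=1362091021641000
row 25: T[25][12]=12·24930204590758260+63100165695775560=362262620784874680  T[25][13]=13·6888836057922000+24930204590758260=114485073343744260  T[25][14]=14·1362091021641000+6888836057922000=25958110360896000
row 26: T[26][13]=13·114485073343744260+362262620784874680=1850568574253550060  T[26][14]=14·25958110360896000+114485073343744260=477898618396288260
Read S(26,13) = 1850568574253550060, S(26,14) = 477898618396288260.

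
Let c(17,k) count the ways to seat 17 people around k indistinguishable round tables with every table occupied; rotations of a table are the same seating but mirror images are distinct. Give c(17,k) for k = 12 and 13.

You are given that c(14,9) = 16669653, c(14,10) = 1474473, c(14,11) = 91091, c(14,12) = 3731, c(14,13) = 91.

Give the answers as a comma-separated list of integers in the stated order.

156952432, 8394022

[15] T[15,10]:14*1474473+16669653=37312275 · T[15,11]:14*91091+1474473=2749747 · T[15,12]:14*3731+91091=143325 · T[15,13]:14*91+3731=5005
[16] T[16,11]:15*2749747+37312275=78558480 · T[16,12]:15*143325+2749747=4899622 · T[16,13]:15*5005+143325=218400
[17] T[17,12]:16*4899622+78558480=156952432 · T[17,13]:16*218400+4899622=8394022
Read c(17,12) = 156952432, c(17,13) = 8394022.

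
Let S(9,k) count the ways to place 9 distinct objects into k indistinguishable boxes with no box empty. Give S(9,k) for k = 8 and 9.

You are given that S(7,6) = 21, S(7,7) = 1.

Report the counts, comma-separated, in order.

row 8: T[8][7]=7·1+21=28  T[8][8]=8·0+1=1
row 9: T[9][8]=8·1+28=36  T[9][9]=9·0+1=1
Read S(9,8) = 36, S(9,9) = 1.

36, 1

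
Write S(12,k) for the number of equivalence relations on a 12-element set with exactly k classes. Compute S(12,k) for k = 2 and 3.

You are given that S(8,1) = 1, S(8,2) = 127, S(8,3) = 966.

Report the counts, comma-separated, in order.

2047, 86526

row 9: T[9][1]=1·1+0=1  T[9][2]=2·127+1=255  T[9][3]=3·966+127=3025
row 10: T[10][1]=1·1+0=1  T[10][2]=2·255+1=511  T[10][3]=3·3025+255=9330
row 11: T[11][1]=1·1+0=1  T[11][2]=2·511+1=1023  T[11][3]=3·9330+511=28501
row 12: T[12][2]=2·1023+1=2047  T[12][3]=3·28501+1023=86526
Read S(12,2) = 2047, S(12,3) = 86526.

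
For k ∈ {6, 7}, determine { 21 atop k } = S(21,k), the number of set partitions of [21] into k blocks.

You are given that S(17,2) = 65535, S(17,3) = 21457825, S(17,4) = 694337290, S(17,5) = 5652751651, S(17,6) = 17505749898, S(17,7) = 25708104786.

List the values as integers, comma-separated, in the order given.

26585679462804, 82310957214948

row 18: T[18][3]=3·21457825+65535=64439010  T[18][4]=4·694337290+21457825=2798806985  T[18][5]=5·5652751651+694337290=28958095545  T[18][6]=6·17505749898+5652751651=110687251039  T[18][7]=7·25708104786+17505749898=197462483400
row 19: T[19][4]=4·2798806985+64439010=11259666950  T[19][5]=5·28958095545+2798806985=147589284710  T[19][6]=6·110687251039+28958095545=693081601779  T[19][7]=7·197462483400+110687251039=1492924634839
row 20: T[20][5]=5·147589284710+11259666950=749206090500  T[20][6]=6·693081601779+147589284710=4306078895384  T[20][7]=7·1492924634839+693081601779=11143554045652
row 21: T[21][6]=6·4306078895384+749206090500=26585679462804  T[21][7]=7·11143554045652+4306078895384=82310957214948
Read S(21,6) = 26585679462804, S(21,7) = 82310957214948.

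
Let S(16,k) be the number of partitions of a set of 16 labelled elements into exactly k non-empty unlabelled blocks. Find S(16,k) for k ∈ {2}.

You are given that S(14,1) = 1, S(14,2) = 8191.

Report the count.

32767

i=15: T(15,1)=0+1·1=1 | T(15,2)=1+2·8191=16383
i=16: T(16,2)=1+2·16383=32767
Read S(16,2) = 32767.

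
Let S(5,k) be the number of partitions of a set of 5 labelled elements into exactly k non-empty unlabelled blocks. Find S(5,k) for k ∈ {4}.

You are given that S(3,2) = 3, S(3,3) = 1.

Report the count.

[4] T[4,3]:3*1+3=6 · T[4,4]:4*0+1=1
[5] T[5,4]:4*1+6=10
Read S(5,4) = 10.

10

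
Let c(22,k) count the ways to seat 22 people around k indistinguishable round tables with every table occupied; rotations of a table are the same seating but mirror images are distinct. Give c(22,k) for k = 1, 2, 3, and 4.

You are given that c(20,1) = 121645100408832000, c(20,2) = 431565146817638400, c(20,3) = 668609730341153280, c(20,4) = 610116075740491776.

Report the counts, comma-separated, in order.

51090942171709440000, 186244810780170240000, 298631902863216384000, 284093315901811468800

i=21: T(21,1)=0+20·121645100408832000=2432902008176640000 | T(21,2)=121645100408832000+20·431565146817638400=8752948036761600000 | T(21,3)=431565146817638400+20·668609730341153280=13803759753640704000 | T(21,4)=668609730341153280+20·610116075740491776=12870931245150988800
i=22: T(22,1)=0+21·2432902008176640000=51090942171709440000 | T(22,2)=2432902008176640000+21·8752948036761600000=186244810780170240000 | T(22,3)=8752948036761600000+21·13803759753640704000=298631902863216384000 | T(22,4)=13803759753640704000+21·12870931245150988800=284093315901811468800
Read c(22,1) = 51090942171709440000, c(22,2) = 186244810780170240000, c(22,3) = 298631902863216384000, c(22,4) = 284093315901811468800.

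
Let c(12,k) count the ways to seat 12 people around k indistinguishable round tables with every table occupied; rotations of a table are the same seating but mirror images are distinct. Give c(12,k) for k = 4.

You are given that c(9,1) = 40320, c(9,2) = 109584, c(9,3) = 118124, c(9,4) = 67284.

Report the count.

[10] T[10,2]:9*109584+40320=1026576 · T[10,3]:9*118124+109584=1172700 · T[10,4]:9*67284+118124=723680
[11] T[11,3]:10*1172700+1026576=12753576 · T[11,4]:10*723680+1172700=8409500
[12] T[12,4]:11*8409500+12753576=105258076
Read c(12,4) = 105258076.

105258076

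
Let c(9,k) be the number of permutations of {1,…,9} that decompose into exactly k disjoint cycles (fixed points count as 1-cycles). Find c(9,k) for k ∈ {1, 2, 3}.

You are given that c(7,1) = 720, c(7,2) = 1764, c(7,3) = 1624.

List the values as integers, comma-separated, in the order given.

r8: T_8,1=7×720+0=5040; T_8,2=7×1764+720=13068; T_8,3=7×1624+1764=13132
r9: T_9,1=8×5040+0=40320; T_9,2=8×13068+5040=109584; T_9,3=8×13132+13068=118124
Read c(9,1) = 40320, c(9,2) = 109584, c(9,3) = 118124.

40320, 109584, 118124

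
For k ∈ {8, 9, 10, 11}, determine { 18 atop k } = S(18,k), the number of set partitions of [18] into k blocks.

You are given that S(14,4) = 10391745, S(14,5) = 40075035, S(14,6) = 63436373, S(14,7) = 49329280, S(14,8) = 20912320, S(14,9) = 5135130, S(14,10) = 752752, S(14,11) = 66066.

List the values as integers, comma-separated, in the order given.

189036065010, 106175395755, 37112163803, 8391004908

r15: T_15,5=5×40075035+10391745=210766920; T_15,6=6×63436373+40075035=420693273; T_15,7=7×49329280+63436373=408741333; T_15,8=8×20912320+49329280=216627840; T_15,9=9×5135130+20912320=67128490; T_15,10=10×752752+5135130=12662650; T_15,11=11×66066+752752=1479478
r16: T_16,6=6×420693273+210766920=2734926558; T_16,7=7×408741333+420693273=3281882604; T_16,8=8×216627840+408741333=2141764053; T_16,9=9×67128490+216627840=820784250; T_16,10=10×12662650+67128490=193754990; T_16,11=11×1479478+12662650=28936908
r17: T_17,7=7×3281882604+2734926558=25708104786; T_17,8=8×2141764053+3281882604=20415995028; T_17,9=9×820784250+2141764053=9528822303; T_17,10=10×193754990+820784250=2758334150; T_17,11=11×28936908+193754990=512060978
r18: T_18,8=8×20415995028+25708104786=189036065010; T_18,9=9×9528822303+20415995028=106175395755; T_18,10=10×2758334150+9528822303=37112163803; T_18,11=11×512060978+2758334150=8391004908
Read S(18,8) = 189036065010, S(18,9) = 106175395755, S(18,10) = 37112163803, S(18,11) = 8391004908.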